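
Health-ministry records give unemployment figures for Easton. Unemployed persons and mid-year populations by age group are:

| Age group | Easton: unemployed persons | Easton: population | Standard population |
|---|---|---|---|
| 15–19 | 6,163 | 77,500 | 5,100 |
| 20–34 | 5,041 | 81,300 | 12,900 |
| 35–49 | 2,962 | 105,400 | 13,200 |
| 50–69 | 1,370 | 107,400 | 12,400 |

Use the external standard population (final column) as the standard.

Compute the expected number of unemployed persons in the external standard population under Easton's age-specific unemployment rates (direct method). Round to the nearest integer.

Age-specific rates per 1,000 for Easton: 79.523, 62.005, 28.102, 12.756.
Expected unemployed persons = Σ (standard pop × age-specific rate ÷ 1,000)
= 5,100×79.523/1,000 + 12,900×62.005/1,000 + 13,200×28.102/1,000 + 12,400×12.756/1,000
= 405.57 + 799.86 + 370.95 + 158.18 = 1734.56.

1735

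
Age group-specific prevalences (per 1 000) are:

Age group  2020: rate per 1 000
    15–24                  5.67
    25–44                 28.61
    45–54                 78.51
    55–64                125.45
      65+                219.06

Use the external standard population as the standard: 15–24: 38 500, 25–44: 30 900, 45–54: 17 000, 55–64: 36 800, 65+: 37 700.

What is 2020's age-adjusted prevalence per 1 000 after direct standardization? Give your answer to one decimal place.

95.2

Standard total = 160 900; weights = 0.2393, 0.1920, 0.1057, 0.2287, 0.2343.
Standardized rate: 0.2393×5.67 + 0.1920×28.61 + 0.1057×78.51 + 0.2287×125.45 + 0.2343×219.06 = 95.1655 per 1 000.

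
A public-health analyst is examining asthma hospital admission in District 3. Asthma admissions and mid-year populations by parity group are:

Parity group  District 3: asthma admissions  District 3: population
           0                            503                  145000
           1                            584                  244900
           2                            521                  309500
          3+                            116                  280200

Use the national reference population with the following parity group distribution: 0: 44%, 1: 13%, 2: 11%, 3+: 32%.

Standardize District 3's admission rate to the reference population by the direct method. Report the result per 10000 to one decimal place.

Parity-specific rates per 10000 for District 3: 34.69, 23.85, 16.83, 4.14.
Standard weights: 0.44, 0.13, 0.11, 0.32.
Standardized rate: 0.4400×34.69 + 0.1300×23.85 + 0.1100×16.83 + 0.3200×4.14 = 21.5400 per 10000.

21.5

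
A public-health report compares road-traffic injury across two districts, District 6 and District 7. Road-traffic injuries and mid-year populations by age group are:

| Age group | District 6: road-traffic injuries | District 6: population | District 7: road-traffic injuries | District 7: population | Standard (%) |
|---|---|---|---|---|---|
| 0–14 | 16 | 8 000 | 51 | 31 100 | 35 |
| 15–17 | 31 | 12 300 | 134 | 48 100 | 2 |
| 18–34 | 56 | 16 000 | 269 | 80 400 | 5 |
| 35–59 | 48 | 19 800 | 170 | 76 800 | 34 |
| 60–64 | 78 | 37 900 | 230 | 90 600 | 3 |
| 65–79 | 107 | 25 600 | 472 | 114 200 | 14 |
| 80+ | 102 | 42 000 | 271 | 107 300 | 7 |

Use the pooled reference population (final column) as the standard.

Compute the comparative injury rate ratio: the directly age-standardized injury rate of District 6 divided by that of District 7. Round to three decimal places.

Age-specific rates per 100 000 for District 6: 200.00, 252.03, 350.00, 242.42, 205.80, 417.97, 242.86.
For District 7: 163.99, 278.59, 334.58, 221.35, 253.86, 413.31, 252.56.
Standard weights: 0.35, 0.02, 0.05, 0.34, 0.03, 0.14, 0.07.
District 6: 0.3500×200.00 + 0.0200×252.03 + 0.0500×350.00 + 0.3400×242.42 + 0.0300×205.80 + 0.1400×417.97 + 0.0700×242.86 = 256.6547 per 100 000.
District 7: 0.3500×163.99 + 0.0200×278.59 + 0.0500×334.58 + 0.3400×221.35 + 0.0300×253.86 + 0.1400×413.31 + 0.0700×252.56 = 238.1152 per 100 000.
Ratio = 256.6547 ÷ 238.1152 = 1.07786.

1.078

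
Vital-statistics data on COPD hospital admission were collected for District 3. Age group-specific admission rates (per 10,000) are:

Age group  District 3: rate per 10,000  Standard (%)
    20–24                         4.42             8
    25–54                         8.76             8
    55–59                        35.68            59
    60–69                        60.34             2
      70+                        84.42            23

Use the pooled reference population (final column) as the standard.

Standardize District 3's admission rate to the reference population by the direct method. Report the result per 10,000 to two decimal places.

42.73

Standard weights: 0.08, 0.08, 0.59, 0.02, 0.23.
Standardized rate: 0.0800×4.42 + 0.0800×8.76 + 0.5900×35.68 + 0.0200×60.34 + 0.2300×84.42 = 42.7290 per 10,000.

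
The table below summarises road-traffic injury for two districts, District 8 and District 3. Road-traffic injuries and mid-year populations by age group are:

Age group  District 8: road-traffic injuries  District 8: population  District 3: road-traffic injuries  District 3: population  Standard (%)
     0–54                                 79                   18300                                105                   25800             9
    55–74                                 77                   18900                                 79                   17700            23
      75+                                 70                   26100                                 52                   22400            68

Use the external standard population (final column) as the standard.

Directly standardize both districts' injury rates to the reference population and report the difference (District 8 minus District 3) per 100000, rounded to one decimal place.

17.8

Age-specific rates per 100000 for District 8: 431.69, 407.41, 268.20.
For District 3: 406.98, 446.33, 232.14.
Standard weights: 0.09, 0.23, 0.68.
District 8: 0.0900×431.69 + 0.2300×407.41 + 0.6800×268.20 = 314.9316 per 100000.
District 3: 0.0900×406.98 + 0.2300×446.33 + 0.6800×232.14 = 297.1404 per 100000.
Difference = 314.9316 − 297.1404 = 17.7912.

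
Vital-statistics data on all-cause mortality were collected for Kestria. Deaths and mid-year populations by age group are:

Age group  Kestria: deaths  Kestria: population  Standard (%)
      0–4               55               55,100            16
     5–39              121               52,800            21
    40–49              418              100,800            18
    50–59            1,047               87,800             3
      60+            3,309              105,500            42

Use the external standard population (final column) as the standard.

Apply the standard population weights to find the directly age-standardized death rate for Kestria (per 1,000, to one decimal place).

Age-specific rates per 1,000 for Kestria: 0.998, 2.292, 4.147, 11.925, 31.365.
Standard weights: 0.16, 0.21, 0.18, 0.03, 0.42.
Standardized rate: 0.1600×0.998 + 0.2100×2.292 + 0.1800×4.147 + 0.0300×11.925 + 0.4200×31.365 = 14.9184 per 1,000.

14.9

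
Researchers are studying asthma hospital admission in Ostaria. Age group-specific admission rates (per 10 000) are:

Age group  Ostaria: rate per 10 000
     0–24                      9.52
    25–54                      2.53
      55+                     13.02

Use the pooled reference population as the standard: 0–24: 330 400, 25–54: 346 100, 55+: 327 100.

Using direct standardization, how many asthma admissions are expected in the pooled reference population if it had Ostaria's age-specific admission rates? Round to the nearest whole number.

828

Expected asthma admissions = Σ (standard pop × age-specific rate ÷ 10 000)
= 330 400×9.52/10 000 + 346 100×2.53/10 000 + 327 100×13.02/10 000
= 314.54 + 87.56 + 425.88 = 827.99.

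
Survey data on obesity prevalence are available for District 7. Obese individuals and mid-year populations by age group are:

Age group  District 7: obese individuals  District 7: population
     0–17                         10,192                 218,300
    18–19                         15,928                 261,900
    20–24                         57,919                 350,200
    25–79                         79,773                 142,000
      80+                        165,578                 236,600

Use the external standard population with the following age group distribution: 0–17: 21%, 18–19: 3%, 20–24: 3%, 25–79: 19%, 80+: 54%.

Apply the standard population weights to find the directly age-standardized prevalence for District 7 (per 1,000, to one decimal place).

Age-specific rates per 1,000 for District 7: 46.688, 60.817, 165.388, 561.782, 699.822.
Standard weights: 0.21, 0.03, 0.03, 0.19, 0.54.
Standardized rate: 0.2100×46.688 + 0.0300×60.817 + 0.0300×165.388 + 0.1900×561.782 + 0.5400×699.822 = 501.2333 per 1,000.

501.2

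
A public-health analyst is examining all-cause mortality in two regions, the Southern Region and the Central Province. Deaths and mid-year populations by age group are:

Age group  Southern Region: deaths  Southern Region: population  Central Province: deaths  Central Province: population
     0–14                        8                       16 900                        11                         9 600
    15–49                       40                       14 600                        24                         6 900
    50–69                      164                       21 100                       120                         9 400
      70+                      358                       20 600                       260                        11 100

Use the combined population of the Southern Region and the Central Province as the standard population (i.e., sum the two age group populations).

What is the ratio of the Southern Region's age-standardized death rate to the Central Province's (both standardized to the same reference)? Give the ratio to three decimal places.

0.695

Age-specific rates per 100 000 for the Southern Region: 47.34, 273.97, 777.25, 1737.86.
For the Central Province: 114.58, 347.83, 1276.60, 2342.34.
Combined standard total = 110 200; weights = 0.2405, 0.1951, 0.2768, 0.2877.
The Southern Region: 0.2405×47.34 + 0.1951×273.97 + 0.2768×777.25 + 0.2877×1737.86 = 779.8666 per 100 000.
The Central Province: 0.2405×114.58 + 0.1951×347.83 + 0.2768×1276.60 + 0.2877×2342.34 = 1122.5330 per 100 000.
Ratio = 779.8666 ÷ 1122.5330 = 0.69474.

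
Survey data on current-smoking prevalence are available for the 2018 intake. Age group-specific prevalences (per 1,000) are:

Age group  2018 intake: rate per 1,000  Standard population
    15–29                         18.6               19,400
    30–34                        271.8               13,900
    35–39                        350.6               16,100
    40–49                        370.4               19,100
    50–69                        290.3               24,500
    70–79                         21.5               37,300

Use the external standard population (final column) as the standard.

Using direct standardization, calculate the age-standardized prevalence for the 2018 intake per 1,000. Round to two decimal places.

Standard total = 130,300; weights = 0.1489, 0.1067, 0.1236, 0.1466, 0.1880, 0.2863.
Standardized rate: 0.1489×18.6 + 0.1067×271.8 + 0.1236×350.6 + 0.1466×370.4 + 0.1880×290.3 + 0.2863×21.5 = 190.1186 per 1,000.

190.12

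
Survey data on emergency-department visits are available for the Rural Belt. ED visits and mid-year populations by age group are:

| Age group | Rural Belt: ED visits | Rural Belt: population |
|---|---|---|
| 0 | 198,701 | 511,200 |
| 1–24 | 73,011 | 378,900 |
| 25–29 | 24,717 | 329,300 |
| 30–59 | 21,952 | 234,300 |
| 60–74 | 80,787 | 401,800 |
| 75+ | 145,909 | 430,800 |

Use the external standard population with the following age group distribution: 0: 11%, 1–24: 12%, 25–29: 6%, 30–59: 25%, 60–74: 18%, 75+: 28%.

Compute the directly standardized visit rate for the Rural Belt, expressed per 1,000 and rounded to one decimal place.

Age-specific rates per 1,000 for the Rural Belt: 388.695, 192.692, 75.059, 93.692, 201.063, 338.693.
Standard weights: 0.11, 0.12, 0.06, 0.25, 0.18, 0.28.
Standardized rate: 0.1100×388.695 + 0.1200×192.692 + 0.0600×75.059 + 0.2500×93.692 + 0.1800×201.063 + 0.2800×338.693 = 224.8314 per 1,000.

224.8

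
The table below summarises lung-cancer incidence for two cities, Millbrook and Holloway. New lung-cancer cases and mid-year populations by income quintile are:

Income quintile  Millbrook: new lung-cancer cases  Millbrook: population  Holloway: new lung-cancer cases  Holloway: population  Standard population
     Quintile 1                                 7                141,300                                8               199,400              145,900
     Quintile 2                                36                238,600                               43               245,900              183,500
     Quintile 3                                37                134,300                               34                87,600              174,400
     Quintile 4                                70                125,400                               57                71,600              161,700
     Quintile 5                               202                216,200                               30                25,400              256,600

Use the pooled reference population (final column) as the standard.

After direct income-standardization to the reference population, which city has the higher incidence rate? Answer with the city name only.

Income-specific rates per 100,000 for Millbrook: 4.95, 15.09, 27.55, 55.82, 93.43.
For Holloway: 4.01, 17.49, 38.81, 79.61, 118.11.
Standard total = 922,100; weights = 0.1582, 0.1990, 0.1891, 0.1754, 0.2783.
Millbrook: 0.1582×4.95 + 0.1990×15.09 + 0.1891×27.55 + 0.1754×55.82 + 0.2783×93.43 = 44.7860 per 100,000.
Holloway: 0.1582×4.01 + 0.1990×17.49 + 0.1891×38.81 + 0.1754×79.61 + 0.2783×118.11 = 58.2832 per 100,000.
The crude rates (41.13 vs 27.31) would put Millbrook higher, but that reflects its income composition; once standardized to a common income structure, Holloway has the higher underlying rate.

Holloway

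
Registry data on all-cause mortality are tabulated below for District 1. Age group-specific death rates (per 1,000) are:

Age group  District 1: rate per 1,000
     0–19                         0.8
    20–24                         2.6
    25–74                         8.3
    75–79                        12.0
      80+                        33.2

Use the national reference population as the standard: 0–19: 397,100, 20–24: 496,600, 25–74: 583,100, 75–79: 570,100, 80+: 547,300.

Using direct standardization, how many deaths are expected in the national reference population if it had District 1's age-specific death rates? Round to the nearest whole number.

31460

Expected deaths = Σ (standard pop × age-specific rate ÷ 1,000)
= 397,100×0.8/1,000 + 496,600×2.6/1,000 + 583,100×8.3/1,000 + 570,100×12.0/1,000 + 547,300×33.2/1,000
= 317.68 + 1291.16 + 4839.73 + 6841.20 + 18170.36 = 31460.13.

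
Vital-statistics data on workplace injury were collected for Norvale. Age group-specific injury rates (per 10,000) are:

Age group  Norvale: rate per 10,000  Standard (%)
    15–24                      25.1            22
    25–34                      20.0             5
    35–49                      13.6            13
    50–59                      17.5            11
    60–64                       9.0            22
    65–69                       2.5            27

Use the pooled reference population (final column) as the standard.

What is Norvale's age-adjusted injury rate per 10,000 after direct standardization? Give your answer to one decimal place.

12.9

Standard weights: 0.22, 0.05, 0.13, 0.11, 0.22, 0.27.
Standardized rate: 0.2200×25.1 + 0.0500×20.0 + 0.1300×13.6 + 0.1100×17.5 + 0.2200×9.0 + 0.2700×2.5 = 12.8700 per 10,000.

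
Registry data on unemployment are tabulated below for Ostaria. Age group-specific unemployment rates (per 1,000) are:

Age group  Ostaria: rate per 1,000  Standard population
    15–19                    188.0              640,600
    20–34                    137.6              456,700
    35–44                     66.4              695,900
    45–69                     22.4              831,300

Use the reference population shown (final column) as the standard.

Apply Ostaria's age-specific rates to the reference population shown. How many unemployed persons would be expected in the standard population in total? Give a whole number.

Expected unemployed persons = Σ (standard pop × age-specific rate ÷ 1,000)
= 640,600×188.0/1,000 + 456,700×137.6/1,000 + 695,900×66.4/1,000 + 831,300×22.4/1,000
= 120432.80 + 62841.92 + 46207.76 + 18621.12 = 248103.60.

248104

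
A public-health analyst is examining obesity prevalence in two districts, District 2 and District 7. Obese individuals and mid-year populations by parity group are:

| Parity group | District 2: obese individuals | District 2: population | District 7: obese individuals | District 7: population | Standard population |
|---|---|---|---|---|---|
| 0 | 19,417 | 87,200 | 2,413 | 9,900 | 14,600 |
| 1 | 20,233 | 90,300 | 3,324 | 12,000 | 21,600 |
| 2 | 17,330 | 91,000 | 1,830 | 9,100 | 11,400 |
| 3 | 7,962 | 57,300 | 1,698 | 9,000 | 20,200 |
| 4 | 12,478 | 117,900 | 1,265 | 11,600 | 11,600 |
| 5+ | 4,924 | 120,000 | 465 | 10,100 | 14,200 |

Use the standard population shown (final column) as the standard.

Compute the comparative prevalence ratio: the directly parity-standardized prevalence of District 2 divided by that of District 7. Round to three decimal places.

Parity-specific rates per 1,000 for District 2: 222.672, 224.064, 190.440, 138.953, 105.835, 41.033.
For District 7: 243.737, 277.000, 201.099, 188.667, 109.052, 46.040.
Standard total = 93,600; weights = 0.1560, 0.2308, 0.1218, 0.2158, 0.1239, 0.1517.
District 2: 0.1560×222.672 + 0.2308×224.064 + 0.1218×190.440 + 0.2158×138.953 + 0.1239×105.835 + 0.1517×41.033 = 158.9639 per 1,000.
District 7: 0.1560×243.737 + 0.2308×277.000 + 0.1218×201.099 + 0.2158×188.667 + 0.1239×109.052 + 0.1517×46.040 = 187.6509 per 1,000.
Ratio = 158.9639 ÷ 187.6509 = 0.84713.

0.847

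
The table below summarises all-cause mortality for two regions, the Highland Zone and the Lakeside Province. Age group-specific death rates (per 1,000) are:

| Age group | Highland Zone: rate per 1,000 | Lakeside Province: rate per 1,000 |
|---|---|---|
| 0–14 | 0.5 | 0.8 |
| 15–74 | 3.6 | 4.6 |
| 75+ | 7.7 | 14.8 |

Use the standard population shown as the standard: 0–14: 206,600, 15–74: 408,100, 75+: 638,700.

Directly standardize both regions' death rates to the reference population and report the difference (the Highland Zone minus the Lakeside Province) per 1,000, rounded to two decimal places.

Standard total = 1,253,400; weights = 0.1648, 0.3256, 0.5096.
The Highland Zone: 0.1648×0.5 + 0.3256×3.6 + 0.5096×7.7 = 5.1783 per 1,000.
The Lakeside Province: 0.1648×0.8 + 0.3256×4.6 + 0.5096×14.8 = 9.1713 per 1,000.
Difference = 5.1783 − 9.1713 = -3.9930.

-3.99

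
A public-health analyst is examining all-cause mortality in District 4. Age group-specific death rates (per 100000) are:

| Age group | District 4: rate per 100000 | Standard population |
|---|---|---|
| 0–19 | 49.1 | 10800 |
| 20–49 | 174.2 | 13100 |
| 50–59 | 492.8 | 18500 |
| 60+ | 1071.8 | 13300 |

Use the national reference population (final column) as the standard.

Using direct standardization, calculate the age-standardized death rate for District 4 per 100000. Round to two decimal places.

Standard total = 55700; weights = 0.1939, 0.2352, 0.3321, 0.2388.
Standardized rate: 0.1939×49.1 + 0.2352×174.2 + 0.3321×492.8 + 0.2388×1071.8 = 470.0905 per 100000.

470.09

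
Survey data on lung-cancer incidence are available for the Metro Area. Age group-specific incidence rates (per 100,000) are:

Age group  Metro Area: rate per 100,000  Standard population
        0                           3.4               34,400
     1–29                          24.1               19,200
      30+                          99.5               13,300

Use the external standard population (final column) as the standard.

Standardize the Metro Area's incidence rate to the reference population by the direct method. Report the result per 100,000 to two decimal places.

28.45

Standard total = 66,900; weights = 0.5142, 0.2870, 0.1988.
Standardized rate: 0.5142×3.4 + 0.2870×24.1 + 0.1988×99.5 = 28.4459 per 100,000.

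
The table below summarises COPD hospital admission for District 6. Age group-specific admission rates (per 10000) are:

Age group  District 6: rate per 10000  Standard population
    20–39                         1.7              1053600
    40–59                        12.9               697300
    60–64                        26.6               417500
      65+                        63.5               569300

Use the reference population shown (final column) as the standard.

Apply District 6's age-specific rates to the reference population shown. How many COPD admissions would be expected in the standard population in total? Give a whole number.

5804

Expected COPD admissions = Σ (standard pop × age-specific rate ÷ 10000)
= 1053600×1.7/10000 + 697300×12.9/10000 + 417500×26.6/10000 + 569300×63.5/10000
= 179.11 + 899.52 + 1110.55 + 3615.05 = 5804.23.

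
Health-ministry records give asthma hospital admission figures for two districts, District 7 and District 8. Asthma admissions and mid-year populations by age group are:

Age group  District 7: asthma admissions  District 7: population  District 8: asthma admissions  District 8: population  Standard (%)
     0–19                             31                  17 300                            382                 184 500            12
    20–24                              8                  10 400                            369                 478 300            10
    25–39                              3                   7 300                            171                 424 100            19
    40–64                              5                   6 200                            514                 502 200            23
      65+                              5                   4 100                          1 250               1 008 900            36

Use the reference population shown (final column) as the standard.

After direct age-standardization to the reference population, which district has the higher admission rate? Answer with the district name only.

Age-specific rates per 10 000 for District 7: 17.92, 7.69, 4.11, 8.06, 12.20.
For District 8: 20.70, 7.71, 4.03, 10.23, 12.39.
Standard weights: 0.12, 0.10, 0.19, 0.23, 0.36.
District 7: 0.1200×17.92 + 0.1000×7.69 + 0.1900×4.11 + 0.2300×8.06 + 0.3600×12.20 = 9.9454 per 10 000.
District 8: 0.1200×20.70 + 0.1000×7.71 + 0.1900×4.03 + 0.2300×10.23 + 0.3600×12.39 = 10.8365 per 10 000.
The crude rates (11.48 vs 10.34) would put District 7 higher, but that reflects its age composition; once standardized to a common age structure, District 8 has the higher underlying rate.

District 8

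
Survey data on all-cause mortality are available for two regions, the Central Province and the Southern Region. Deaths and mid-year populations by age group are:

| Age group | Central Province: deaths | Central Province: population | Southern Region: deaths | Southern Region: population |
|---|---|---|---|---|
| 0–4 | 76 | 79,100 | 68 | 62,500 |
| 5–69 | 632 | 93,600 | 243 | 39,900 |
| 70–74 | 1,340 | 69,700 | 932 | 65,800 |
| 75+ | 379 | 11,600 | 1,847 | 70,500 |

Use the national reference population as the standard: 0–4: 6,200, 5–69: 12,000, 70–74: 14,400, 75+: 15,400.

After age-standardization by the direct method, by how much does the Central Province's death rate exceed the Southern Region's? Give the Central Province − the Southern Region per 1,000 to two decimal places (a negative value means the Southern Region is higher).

3.74

Age-specific rates per 1,000 for the Central Province: 0.961, 6.752, 19.225, 32.672.
For the Southern Region: 1.088, 6.090, 14.164, 26.199.
Standard total = 48,000; weights = 0.1292, 0.2500, 0.3000, 0.3208.
The Central Province: 0.1292×0.961 + 0.2500×6.752 + 0.3000×19.225 + 0.3208×32.672 = 18.0621 per 1,000.
The Southern Region: 0.1292×1.088 + 0.2500×6.090 + 0.3000×14.164 + 0.3208×26.199 = 14.3177 per 1,000.
Difference = 18.0621 − 14.3177 = 3.7444.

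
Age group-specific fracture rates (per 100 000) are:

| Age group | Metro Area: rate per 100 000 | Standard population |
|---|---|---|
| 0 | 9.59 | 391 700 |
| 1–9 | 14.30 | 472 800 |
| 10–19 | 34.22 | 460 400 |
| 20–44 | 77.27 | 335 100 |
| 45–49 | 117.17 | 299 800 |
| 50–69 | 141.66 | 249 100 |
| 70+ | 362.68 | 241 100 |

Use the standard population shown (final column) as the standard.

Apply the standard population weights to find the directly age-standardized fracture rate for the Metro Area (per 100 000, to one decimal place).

85.7

Standard total = 2 450 000; weights = 0.1599, 0.1930, 0.1879, 0.1368, 0.1224, 0.1017, 0.0984.
Standardized rate: 0.1599×9.59 + 0.1930×14.30 + 0.1879×34.22 + 0.1368×77.27 + 0.1224×117.17 + 0.1017×141.66 + 0.0984×362.68 = 85.7236 per 100 000.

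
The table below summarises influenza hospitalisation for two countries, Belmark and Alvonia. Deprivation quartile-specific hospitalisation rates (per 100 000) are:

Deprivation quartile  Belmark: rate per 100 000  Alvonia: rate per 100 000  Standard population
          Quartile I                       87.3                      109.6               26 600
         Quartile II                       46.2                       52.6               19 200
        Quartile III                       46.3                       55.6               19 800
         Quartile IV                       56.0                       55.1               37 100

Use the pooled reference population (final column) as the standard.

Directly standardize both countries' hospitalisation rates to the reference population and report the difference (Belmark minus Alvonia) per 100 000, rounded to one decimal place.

-8.4

Standard total = 102 700; weights = 0.2590, 0.1870, 0.1928, 0.3612.
Belmark: 0.2590×87.3 + 0.1870×46.2 + 0.1928×46.3 + 0.3612×56.0 = 60.4047 per 100 000.
Alvonia: 0.2590×109.6 + 0.1870×52.6 + 0.1928×55.6 + 0.3612×55.1 = 68.8449 per 100 000.
Difference = 60.4047 − 68.8449 = -8.4402.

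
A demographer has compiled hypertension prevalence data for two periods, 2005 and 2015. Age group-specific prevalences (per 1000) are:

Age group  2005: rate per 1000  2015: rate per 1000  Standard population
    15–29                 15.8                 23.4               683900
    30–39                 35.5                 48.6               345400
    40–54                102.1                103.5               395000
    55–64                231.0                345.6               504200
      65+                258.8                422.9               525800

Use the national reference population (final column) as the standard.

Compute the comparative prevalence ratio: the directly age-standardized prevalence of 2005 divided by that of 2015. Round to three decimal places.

Standard total = 2454300; weights = 0.2787, 0.1407, 0.1609, 0.2054, 0.2142.
2005: 0.2787×15.8 + 0.1407×35.5 + 0.1609×102.1 + 0.2054×231.0 + 0.2142×258.8 = 128.7308 per 1000.
2015: 0.2787×23.4 + 0.1407×48.6 + 0.1609×103.5 + 0.2054×345.6 + 0.2142×422.9 = 191.6166 per 1000.
Ratio = 128.7308 ÷ 191.6166 = 0.67181.

0.672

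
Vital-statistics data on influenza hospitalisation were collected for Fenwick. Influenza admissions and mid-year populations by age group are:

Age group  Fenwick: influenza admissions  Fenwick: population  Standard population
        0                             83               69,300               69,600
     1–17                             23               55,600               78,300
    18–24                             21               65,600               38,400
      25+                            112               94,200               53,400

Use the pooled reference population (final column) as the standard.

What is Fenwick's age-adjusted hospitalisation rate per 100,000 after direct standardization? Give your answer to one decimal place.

79.9

Age-specific rates per 100,000 for Fenwick: 119.77, 41.37, 32.01, 118.90.
Standard total = 239,700; weights = 0.2904, 0.3267, 0.1602, 0.2228.
Standardized rate: 0.2904×119.77 + 0.3267×41.37 + 0.1602×32.01 + 0.2228×118.90 = 79.9052 per 100,000.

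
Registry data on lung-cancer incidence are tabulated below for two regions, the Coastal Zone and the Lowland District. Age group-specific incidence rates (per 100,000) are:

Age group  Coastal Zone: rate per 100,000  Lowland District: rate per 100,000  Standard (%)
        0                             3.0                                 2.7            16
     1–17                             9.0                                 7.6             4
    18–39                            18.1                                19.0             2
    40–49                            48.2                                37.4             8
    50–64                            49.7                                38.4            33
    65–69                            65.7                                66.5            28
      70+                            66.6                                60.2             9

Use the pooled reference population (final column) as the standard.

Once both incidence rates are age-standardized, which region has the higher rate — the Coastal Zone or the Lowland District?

Standard weights: 0.16, 0.04, 0.02, 0.08, 0.33, 0.28, 0.09.
The Coastal Zone: 0.1600×3.0 + 0.0400×9.0 + 0.0200×18.1 + 0.0800×48.2 + 0.3300×49.7 + 0.2800×65.7 + 0.0900×66.6 = 45.8490 per 100,000.
The Lowland District: 0.1600×2.7 + 0.0400×7.6 + 0.0200×19.0 + 0.0800×37.4 + 0.3300×38.4 + 0.2800×66.5 + 0.0900×60.2 = 40.8180 per 100,000.

Coastal Zone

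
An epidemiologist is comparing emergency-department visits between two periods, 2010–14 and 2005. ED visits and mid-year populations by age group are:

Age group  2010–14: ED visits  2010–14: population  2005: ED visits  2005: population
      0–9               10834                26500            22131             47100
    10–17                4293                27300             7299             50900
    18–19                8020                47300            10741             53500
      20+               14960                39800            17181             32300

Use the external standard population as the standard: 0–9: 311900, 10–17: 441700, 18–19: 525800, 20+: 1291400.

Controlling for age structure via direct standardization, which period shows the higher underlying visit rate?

2005

Age-specific rates per 1000 for 2010–14: 408.830, 157.253, 169.556, 375.879.
For 2005: 469.873, 143.399, 200.766, 531.920.
Standard total = 2570800; weights = 0.1213, 0.1718, 0.2045, 0.5023.
2010–14: 0.1213×408.830 + 0.1718×157.253 + 0.2045×169.556 + 0.5023×375.879 = 300.1151 per 1000.
2005: 0.1213×469.873 + 0.1718×143.399 + 0.2045×200.766 + 0.5023×531.920 = 389.9083 per 1000.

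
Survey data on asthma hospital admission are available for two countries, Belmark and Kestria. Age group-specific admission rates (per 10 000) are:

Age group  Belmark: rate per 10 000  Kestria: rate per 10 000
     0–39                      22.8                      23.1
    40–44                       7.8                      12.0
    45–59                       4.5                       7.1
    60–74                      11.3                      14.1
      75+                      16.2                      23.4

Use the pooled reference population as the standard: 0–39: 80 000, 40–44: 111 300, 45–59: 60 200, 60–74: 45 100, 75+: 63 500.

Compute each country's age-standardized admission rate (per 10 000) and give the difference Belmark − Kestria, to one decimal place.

-3.4

Standard total = 360 100; weights = 0.2222, 0.3091, 0.1672, 0.1252, 0.1763.
Belmark: 0.2222×22.8 + 0.3091×7.8 + 0.1672×4.5 + 0.1252×11.3 + 0.1763×16.2 = 12.5003 per 10 000.
Kestria: 0.2222×23.1 + 0.3091×12.0 + 0.1672×7.1 + 0.1252×14.1 + 0.1763×23.4 = 15.9201 per 10 000.
Difference = 12.5003 − 15.9201 = -3.4198.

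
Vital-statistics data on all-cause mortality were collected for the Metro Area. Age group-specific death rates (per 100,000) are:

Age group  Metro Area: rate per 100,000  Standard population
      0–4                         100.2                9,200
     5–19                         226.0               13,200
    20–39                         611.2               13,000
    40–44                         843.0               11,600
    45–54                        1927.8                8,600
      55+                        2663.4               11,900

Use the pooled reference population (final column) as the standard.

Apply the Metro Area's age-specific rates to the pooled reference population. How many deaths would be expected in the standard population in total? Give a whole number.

699

Expected deaths = Σ (standard pop × age-specific rate ÷ 100,000)
= 9,200×100.2/100,000 + 13,200×226.0/100,000 + 13,000×611.2/100,000 + 11,600×843.0/100,000 + 8,600×1927.8/100,000 + 11,900×2663.4/100,000
= 9.22 + 29.83 + 79.46 + 97.79 + 165.79 + 316.94 = 699.03.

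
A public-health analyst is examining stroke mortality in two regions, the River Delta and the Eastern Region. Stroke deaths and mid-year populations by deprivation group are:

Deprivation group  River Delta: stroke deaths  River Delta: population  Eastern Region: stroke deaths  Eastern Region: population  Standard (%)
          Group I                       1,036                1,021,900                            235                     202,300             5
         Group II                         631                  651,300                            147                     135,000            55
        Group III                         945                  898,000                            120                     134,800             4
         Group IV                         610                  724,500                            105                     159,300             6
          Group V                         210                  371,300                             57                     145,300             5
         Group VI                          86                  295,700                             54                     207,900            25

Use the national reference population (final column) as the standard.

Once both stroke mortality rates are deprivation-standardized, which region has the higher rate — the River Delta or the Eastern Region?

Deprivation-specific rates per 100,000 for the River Delta: 101.38, 96.88, 105.23, 84.20, 56.56, 29.08.
For the Eastern Region: 116.16, 108.89, 89.02, 65.91, 39.23, 25.97.
Standard weights: 0.05, 0.55, 0.04, 0.06, 0.05, 0.25.
The River Delta: 0.0500×101.38 + 0.5500×96.88 + 0.0400×105.23 + 0.0600×84.20 + 0.0500×56.56 + 0.2500×29.08 = 77.7146 per 100,000.
The Eastern Region: 0.0500×116.16 + 0.5500×108.89 + 0.0400×89.02 + 0.0600×65.91 + 0.0500×39.23 + 0.2500×25.97 = 81.6677 per 100,000.
The crude rates (88.78 vs 72.92) would put the River Delta higher, but that reflects its deprivation composition; once standardized to a common deprivation structure, the Eastern Region has the higher underlying rate.

Eastern Region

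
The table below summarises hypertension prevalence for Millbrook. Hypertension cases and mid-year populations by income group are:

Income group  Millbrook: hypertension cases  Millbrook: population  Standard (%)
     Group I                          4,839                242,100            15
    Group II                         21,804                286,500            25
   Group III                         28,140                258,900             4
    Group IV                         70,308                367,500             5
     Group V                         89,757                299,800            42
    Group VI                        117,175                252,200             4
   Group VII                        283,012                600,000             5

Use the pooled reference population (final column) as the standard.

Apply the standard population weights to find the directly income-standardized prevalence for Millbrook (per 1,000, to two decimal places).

Income-specific rates per 1,000 for Millbrook: 19.988, 76.105, 108.691, 191.314, 299.390, 464.611, 471.687.
Standard weights: 0.15, 0.25, 0.04, 0.05, 0.42, 0.04, 0.05.
Standardized rate: 0.1500×19.988 + 0.2500×76.105 + 0.0400×108.691 + 0.0500×191.314 + 0.4200×299.390 + 0.0400×464.611 + 0.0500×471.687 = 203.8501 per 1,000.

203.85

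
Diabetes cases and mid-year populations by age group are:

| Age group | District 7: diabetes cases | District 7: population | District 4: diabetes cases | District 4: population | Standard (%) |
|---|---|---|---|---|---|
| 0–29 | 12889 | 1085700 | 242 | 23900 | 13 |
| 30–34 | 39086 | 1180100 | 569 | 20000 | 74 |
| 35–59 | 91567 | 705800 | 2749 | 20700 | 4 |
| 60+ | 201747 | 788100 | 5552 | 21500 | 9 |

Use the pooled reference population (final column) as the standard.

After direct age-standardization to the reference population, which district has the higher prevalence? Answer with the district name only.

Age-specific rates per 1000 for District 7: 11.872, 33.121, 129.735, 255.992.
For District 4: 10.126, 28.450, 132.802, 258.233.
Standard weights: 0.13, 0.74, 0.04, 0.09.
District 7: 0.1300×11.872 + 0.7400×33.121 + 0.0400×129.735 + 0.0900×255.992 = 54.2814 per 1000.
District 4: 0.1300×10.126 + 0.7400×28.450 + 0.0400×132.802 + 0.0900×258.233 = 50.9223 per 1000.
The crude rates (91.84 vs 105.83) would put District 4 higher, but that reflects its age composition; once standardized to a common age structure, District 7 has the higher underlying rate.

District 7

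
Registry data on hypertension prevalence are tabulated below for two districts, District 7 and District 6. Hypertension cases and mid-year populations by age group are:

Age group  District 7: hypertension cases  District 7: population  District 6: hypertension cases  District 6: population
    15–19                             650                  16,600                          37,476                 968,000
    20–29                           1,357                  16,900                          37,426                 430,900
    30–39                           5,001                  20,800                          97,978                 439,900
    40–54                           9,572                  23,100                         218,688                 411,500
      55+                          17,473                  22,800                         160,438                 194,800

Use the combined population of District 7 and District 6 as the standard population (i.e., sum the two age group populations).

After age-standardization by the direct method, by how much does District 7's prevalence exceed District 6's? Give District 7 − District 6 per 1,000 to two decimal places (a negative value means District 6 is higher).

-22.66

Age-specific rates per 1,000 for District 7: 39.157, 80.296, 240.433, 414.372, 766.360.
For District 6: 38.715, 86.855, 222.728, 531.441, 823.604.
Combined standard total = 2,545,300; weights = 0.3868, 0.1759, 0.1810, 0.1707, 0.0855.
District 7: 0.3868×39.157 + 0.1759×80.296 + 0.1810×240.433 + 0.1707×414.372 + 0.0855×766.360 = 209.0612 per 1,000.
District 6: 0.3868×38.715 + 0.1759×86.855 + 0.1810×222.728 + 0.1707×531.441 + 0.0855×823.604 = 231.7227 per 1,000.
Difference = 209.0612 − 231.7227 = -22.6615.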